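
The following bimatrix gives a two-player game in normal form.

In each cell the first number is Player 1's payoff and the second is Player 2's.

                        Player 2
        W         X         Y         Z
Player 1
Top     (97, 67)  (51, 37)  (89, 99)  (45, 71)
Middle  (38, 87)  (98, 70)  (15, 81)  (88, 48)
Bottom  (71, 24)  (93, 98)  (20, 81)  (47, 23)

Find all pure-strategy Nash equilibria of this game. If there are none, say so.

Player 1 against W: payoffs 97, 38, 71 → best response Top.
Player 1 against X: payoffs 51, 98, 93 → best response Middle.
Player 1 against Y: payoffs 89, 15, 20 → best response Top.
Player 1 against Z: payoffs 45, 88, 47 → best response Middle.
Player 2 against Top: payoffs 67, 37, 99, 71 → best response Y.
Player 2 against Middle: payoffs 87, 70, 81, 48 → best response W.
Player 2 against Bottom: payoffs 24, 98, 81, 23 → best response X.
Mutual best responses: (Top, Y).

(Top, Y)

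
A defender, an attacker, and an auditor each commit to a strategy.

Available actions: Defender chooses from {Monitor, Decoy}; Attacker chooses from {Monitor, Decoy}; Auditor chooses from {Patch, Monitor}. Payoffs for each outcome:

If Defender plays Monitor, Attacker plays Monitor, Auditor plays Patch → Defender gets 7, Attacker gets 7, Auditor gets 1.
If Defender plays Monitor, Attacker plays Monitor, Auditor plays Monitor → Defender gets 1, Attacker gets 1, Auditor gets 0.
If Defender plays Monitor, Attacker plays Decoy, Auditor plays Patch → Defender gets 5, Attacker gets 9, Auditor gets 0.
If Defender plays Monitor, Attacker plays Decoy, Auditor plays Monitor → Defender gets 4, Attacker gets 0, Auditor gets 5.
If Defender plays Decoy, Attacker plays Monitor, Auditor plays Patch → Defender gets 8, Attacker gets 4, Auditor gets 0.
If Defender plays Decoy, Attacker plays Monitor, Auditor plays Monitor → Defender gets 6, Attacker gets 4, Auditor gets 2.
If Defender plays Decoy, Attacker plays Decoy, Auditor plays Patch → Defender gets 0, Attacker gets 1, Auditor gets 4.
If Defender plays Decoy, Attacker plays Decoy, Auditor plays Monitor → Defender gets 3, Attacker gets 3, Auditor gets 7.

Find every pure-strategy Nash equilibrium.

(Decoy, Monitor, Monitor)

(Monitor, Monitor, Patch): Defender can switch to Decoy (7 → 8). Not NE.
(Monitor, Monitor, Monitor): Defender can switch to Decoy (1 → 6). Not NE.
(Monitor, Decoy, Patch): Auditor can switch to Monitor (0 → 5). Not NE.
(Monitor, Decoy, Monitor): Attacker can switch to Monitor (0 → 1). Not NE.
(Decoy, Monitor, Patch): Auditor can switch to Monitor (0 → 2). Not NE.
(Decoy, Monitor, Monitor): Defender gets 6, best alternative 1; Attacker gets 4, best alternative 3; Auditor gets 2, best alternative 0. No profitable deviation — NE.
(Decoy, Decoy, Patch): Defender can switch to Monitor (0 → 5). Not NE.
(Decoy, Decoy, Monitor): Defender can switch to Monitor (3 → 4). Not NE.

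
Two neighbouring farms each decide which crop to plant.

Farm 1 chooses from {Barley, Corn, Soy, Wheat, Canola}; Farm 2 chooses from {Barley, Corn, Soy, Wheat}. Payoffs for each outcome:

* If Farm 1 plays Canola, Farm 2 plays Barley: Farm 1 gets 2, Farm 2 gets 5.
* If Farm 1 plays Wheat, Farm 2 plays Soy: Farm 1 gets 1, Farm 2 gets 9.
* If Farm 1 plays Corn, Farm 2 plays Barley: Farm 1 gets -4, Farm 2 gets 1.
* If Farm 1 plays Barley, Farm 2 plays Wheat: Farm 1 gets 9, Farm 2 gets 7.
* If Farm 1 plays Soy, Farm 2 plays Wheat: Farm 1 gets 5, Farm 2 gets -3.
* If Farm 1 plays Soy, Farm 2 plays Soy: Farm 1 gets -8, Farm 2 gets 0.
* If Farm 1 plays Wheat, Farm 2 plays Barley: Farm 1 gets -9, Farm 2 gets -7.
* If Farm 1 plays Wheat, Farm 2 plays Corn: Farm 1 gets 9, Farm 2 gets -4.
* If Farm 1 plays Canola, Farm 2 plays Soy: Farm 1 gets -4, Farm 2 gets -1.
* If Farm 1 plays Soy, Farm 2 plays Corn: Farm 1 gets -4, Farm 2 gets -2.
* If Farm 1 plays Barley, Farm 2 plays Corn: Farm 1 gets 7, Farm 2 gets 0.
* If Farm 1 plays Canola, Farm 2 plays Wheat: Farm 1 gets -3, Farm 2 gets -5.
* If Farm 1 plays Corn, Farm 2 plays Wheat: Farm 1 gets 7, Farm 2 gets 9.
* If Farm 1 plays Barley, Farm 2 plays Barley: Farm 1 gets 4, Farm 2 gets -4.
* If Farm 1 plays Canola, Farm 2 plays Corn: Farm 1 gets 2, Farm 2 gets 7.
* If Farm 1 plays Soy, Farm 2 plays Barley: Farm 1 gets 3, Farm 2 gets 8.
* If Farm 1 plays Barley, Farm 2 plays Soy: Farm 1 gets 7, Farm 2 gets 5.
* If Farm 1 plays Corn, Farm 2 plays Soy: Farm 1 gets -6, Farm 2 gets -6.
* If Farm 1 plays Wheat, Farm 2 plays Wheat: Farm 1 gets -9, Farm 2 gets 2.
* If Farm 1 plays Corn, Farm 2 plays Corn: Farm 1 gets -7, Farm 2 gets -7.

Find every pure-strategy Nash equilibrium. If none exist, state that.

Mark each player's best response to every combination of opponents' strategies; a profile where every player is best-responding is a pure Nash equilibrium.
Farm 1 against Barley: payoffs 4, -4, 3, -9, 2 → best response Barley.
Farm 1 against Corn: payoffs 7, -7, -4, 9, 2 → best response Wheat.
Farm 1 against Soy: payoffs 7, -6, -8, 1, -4 → best response Barley.
Farm 1 against Wheat: payoffs 9, 7, 5, -9, -3 → best response Barley.
Farm 2 against Barley: payoffs -4, 0, 5, 7 → best response Wheat.
Farm 2 against Corn: payoffs 1, -7, -6, 9 → best response Wheat.
Farm 2 against Soy: payoffs 8, -2, 0, -3 → best response Barley.
Farm 2 against Wheat: payoffs -7, -4, 9, 2 → best response Soy.
Farm 2 against Canola: payoffs 5, 7, -1, -5 → best response Corn.
Mutual best responses: (Barley, Wheat).

(Barley, Wheat)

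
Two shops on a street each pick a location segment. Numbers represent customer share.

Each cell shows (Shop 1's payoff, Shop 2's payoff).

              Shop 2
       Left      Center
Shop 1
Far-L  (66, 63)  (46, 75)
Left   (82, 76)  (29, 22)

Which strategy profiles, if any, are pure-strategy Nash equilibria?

Shop 1 against Left: payoffs 66, 82 → best response Left.
Shop 1 against Center: payoffs 46, 29 → best response Far-L.
Shop 2 against Far-L: payoffs 63, 75 → best response Center.
Shop 2 against Left: payoffs 76, 22 → best response Left.
Mutual best responses: (Far-L, Center); (Left, Left).

(Far-L, Center), (Left, Left)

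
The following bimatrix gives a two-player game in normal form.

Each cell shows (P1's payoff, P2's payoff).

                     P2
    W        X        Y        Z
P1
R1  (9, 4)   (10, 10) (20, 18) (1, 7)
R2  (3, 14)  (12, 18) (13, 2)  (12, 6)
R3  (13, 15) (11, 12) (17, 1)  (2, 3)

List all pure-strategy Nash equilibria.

The pure Nash equilibria are (R1, Y), (R2, X), (R3, W).

Check each profile: it is a Nash equilibrium iff no player can strictly gain by switching unilaterally.
(R1, W): P1 can switch to R3 (9 → 13). Not NE.
(R1, X): P1 can switch to R2 (10 → 12). Not NE.
(R1, Y): P1 gets 20, best alternative 17; P2 gets 18, best alternative 10. No profitable deviation — NE.
(R1, Z): P1 can switch to R2 (1 → 12). Not NE.
(R2, W): P1 can switch to R1 (3 → 9). Not NE.
(R2, X): P1 gets 12, best alternative 11; P2 gets 18, best alternative 14. No profitable deviation — NE.
(R2, Y): P1 can switch to R1 (13 → 20). Not NE.
(R2, Z): P2 can switch to W (6 → 14). Not NE.
(R3, W): P1 gets 13, best alternative 9; P2 gets 15, best alternative 12. No profitable deviation — NE.
(R3, X): P1 can switch to R2 (11 → 12). Not NE.
(R3, Y): P1 can switch to R1 (17 → 20). Not NE.
(The remaining 1 profile has a profitable deviation by the same check.)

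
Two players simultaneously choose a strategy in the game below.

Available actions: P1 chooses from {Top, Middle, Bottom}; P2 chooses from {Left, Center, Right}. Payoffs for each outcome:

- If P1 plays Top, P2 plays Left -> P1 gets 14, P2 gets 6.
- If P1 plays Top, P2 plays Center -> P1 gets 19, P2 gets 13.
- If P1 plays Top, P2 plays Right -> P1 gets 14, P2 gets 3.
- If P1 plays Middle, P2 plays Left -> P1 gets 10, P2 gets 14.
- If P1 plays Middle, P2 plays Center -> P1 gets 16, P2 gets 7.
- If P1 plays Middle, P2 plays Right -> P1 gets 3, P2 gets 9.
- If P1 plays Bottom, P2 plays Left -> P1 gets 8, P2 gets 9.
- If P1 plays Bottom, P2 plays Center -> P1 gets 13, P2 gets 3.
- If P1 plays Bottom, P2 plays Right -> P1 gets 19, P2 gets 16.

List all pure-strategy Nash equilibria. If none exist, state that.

For each player, find the best response to each opponent profile; mutual best responses are the pure NE.
P1 against Left: payoffs 14, 10, 8 → best response Top.
P1 against Center: payoffs 19, 16, 13 → best response Top.
P1 against Right: payoffs 14, 3, 19 → best response Bottom.
P2 against Top: payoffs 6, 13, 3 → best response Center.
P2 against Middle: payoffs 14, 7, 9 → best response Left.
P2 against Bottom: payoffs 9, 3, 16 → best response Right.
Mutual best responses: (Top, Center); (Bottom, Right).

The pure Nash equilibria are (Top, Center); (Bottom, Right).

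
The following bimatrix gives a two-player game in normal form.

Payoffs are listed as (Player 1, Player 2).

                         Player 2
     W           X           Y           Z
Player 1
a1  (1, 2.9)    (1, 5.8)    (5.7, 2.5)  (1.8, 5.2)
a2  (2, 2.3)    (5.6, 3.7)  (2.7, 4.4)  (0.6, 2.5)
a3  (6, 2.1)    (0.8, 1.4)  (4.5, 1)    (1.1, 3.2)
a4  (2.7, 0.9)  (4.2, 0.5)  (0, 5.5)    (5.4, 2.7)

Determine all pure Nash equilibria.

Mark each player's best response to every combination of opponents' strategies; a profile where every player is best-responding is a pure Nash equilibrium.
Player 1 against W: payoffs 1, 2, 6, 2.7 → best response a3.
Player 1 against X: payoffs 1, 5.6, 0.8, 4.2 → best response a2.
Player 1 against Y: payoffs 5.7, 2.7, 4.5, 0 → best response a1.
Player 1 against Z: payoffs 1.8, 0.6, 1.1, 5.4 → best response a4.
Player 2 against a1: payoffs 2.9, 5.8, 2.5, 5.2 → best response X.
Player 2 against a2: payoffs 2.3, 3.7, 4.4, 2.5 → best response Y.
Player 2 against a3: payoffs 2.1, 1.4, 1, 3.2 → best response Z.
Player 2 against a4: payoffs 0.9, 0.5, 5.5, 2.7 → best response Y.
No profile is a mutual best response for all players.

This game has no pure Nash equilibrium.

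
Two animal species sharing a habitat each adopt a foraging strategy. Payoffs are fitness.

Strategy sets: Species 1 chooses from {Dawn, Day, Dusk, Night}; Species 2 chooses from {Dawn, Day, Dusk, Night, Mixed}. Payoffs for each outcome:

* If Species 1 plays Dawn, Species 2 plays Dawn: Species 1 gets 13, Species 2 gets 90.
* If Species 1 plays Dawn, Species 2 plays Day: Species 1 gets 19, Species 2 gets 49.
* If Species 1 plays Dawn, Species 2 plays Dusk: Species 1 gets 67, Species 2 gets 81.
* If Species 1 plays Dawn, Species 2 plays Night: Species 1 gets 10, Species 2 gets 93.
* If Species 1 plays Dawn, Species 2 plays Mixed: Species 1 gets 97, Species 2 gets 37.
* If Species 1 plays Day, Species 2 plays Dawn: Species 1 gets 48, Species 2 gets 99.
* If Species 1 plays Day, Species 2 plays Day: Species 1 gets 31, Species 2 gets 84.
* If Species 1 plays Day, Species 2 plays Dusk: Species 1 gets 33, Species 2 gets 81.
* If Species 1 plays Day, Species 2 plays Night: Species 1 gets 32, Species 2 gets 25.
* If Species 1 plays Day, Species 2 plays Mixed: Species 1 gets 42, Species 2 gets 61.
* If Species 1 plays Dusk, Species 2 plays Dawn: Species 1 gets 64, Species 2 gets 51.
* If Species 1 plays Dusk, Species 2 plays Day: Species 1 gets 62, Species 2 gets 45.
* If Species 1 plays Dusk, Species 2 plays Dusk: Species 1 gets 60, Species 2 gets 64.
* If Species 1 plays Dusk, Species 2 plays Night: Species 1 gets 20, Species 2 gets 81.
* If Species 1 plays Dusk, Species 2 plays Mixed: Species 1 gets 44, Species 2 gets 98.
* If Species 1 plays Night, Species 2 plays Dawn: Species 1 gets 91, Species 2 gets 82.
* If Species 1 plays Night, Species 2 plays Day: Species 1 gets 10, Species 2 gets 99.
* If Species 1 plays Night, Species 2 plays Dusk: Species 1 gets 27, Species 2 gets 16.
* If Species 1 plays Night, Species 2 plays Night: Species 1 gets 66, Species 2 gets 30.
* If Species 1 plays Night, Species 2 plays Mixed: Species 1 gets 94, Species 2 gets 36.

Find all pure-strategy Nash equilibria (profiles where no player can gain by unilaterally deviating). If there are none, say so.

(Dawn, Dawn): Species 1 can switch to Day (13 → 48). Not NE.
(Dawn, Day): Species 1 can switch to Day (19 → 31). Not NE.
(Dawn, Dusk): Species 2 can switch to Dawn (81 → 90). Not NE.
(Dawn, Night): Species 1 can switch to Day (10 → 32). Not NE.
(Dawn, Mixed): Species 2 can switch to Dawn (37 → 90). Not NE.
(Day, Dawn): Species 1 can switch to Dusk (48 → 64). Not NE.
(Day, Day): Species 1 can switch to Dusk (31 → 62). Not NE.
(Day, Dusk): Species 1 can switch to Dawn (33 → 67). Not NE.
(Day, Night): Species 1 can switch to Night (32 → 66). Not NE.
(Day, Mixed): Species 1 can switch to Dawn (42 → 97). Not NE.
(The remaining 10 profiles each have a profitable deviation by the same check.)

No pure-strategy Nash equilibrium.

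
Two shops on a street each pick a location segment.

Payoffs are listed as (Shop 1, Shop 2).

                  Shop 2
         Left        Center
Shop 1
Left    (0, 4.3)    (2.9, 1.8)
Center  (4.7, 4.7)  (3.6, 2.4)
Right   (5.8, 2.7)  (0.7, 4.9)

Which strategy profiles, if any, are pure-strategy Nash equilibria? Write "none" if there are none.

Shop 1 against Left: payoffs 0, 4.7, 5.8 → best response Right.
Shop 1 against Center: payoffs 2.9, 3.6, 0.7 → best response Center.
Shop 2 against Left: payoffs 4.3, 1.8 → best response Left.
Shop 2 against Center: payoffs 4.7, 2.4 → best response Left.
Shop 2 against Right: payoffs 2.7, 4.9 → best response Center.
No profile is a mutual best response for all players.

There is no pure-strategy Nash equilibrium.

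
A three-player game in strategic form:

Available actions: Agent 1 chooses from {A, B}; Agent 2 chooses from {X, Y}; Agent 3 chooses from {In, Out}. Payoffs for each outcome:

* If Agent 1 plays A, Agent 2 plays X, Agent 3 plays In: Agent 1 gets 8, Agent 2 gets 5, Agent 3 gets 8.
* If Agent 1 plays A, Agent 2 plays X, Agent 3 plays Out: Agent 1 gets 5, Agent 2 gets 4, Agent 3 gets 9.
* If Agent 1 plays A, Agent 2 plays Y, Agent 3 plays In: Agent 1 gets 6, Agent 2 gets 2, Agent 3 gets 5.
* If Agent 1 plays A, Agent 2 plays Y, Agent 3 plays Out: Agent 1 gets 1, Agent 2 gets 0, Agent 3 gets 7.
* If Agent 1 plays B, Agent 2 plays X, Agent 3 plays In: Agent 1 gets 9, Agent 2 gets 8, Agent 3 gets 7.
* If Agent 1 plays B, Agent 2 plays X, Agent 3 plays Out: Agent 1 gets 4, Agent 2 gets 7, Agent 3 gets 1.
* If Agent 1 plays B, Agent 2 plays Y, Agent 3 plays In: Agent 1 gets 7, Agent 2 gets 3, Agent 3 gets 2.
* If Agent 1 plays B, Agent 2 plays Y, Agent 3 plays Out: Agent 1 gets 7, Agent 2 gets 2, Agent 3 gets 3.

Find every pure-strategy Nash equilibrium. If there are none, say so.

The pure Nash equilibria are (A, X, Out), (B, X, In).

(A, X, In): Agent 1 can switch to B (8 → 9). Not NE.
(A, X, Out): Agent 1 gets 5, best alternative 4; Agent 2 gets 4, best alternative 0; Agent 3 gets 9, best alternative 8. No profitable deviation — NE.
(A, Y, In): Agent 1 can switch to B (6 → 7). Not NE.
(A, Y, Out): Agent 1 can switch to B (1 → 7). Not NE.
(B, X, In): Agent 1 gets 9, best alternative 8; Agent 2 gets 8, best alternative 3; Agent 3 gets 7, best alternative 1. No profitable deviation — NE.
(B, X, Out): Agent 1 can switch to A (4 → 5). Not NE.
(B, Y, In): Agent 2 can switch to X (3 → 8). Not NE.
(B, Y, Out): Agent 2 can switch to X (2 → 7). Not NE.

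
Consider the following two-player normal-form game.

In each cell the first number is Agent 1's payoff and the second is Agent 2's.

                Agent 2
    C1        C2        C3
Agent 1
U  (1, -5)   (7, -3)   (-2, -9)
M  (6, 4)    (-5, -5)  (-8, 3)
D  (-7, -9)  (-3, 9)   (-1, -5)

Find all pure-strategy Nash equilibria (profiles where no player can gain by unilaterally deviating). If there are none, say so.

(U, C2); (M, C1)

Mark each player's best response to every combination of opponents' strategies; a profile where every player is best-responding is a pure Nash equilibrium.
Agent 1 against C1: payoffs 1, 6, -7 → best response M.
Agent 1 against C2: payoffs 7, -5, -3 → best response U.
Agent 1 against C3: payoffs -2, -8, -1 → best response D.
Agent 2 against U: payoffs -5, -3, -9 → best response C2.
Agent 2 against M: payoffs 4, -5, 3 → best response C1.
Agent 2 against D: payoffs -9, 9, -5 → best response C2.
Mutual best responses: (U, C2); (M, C1).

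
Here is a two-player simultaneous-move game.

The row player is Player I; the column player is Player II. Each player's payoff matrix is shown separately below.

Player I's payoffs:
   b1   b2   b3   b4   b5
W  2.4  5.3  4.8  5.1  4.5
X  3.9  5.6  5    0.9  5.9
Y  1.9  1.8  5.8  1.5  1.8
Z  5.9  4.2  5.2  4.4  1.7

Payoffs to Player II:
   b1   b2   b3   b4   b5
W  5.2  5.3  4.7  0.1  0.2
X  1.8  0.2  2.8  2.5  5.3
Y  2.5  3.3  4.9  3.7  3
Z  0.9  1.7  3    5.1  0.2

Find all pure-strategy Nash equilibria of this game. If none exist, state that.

The pure Nash equilibria are (X, b5), (Y, b3).

For each player, find the best response to each opponent profile; mutual best responses are the pure NE.
Player I against b1: payoffs 2.4, 3.9, 1.9, 5.9 → best response Z.
Player I against b2: payoffs 5.3, 5.6, 1.8, 4.2 → best response X.
Player I against b3: payoffs 4.8, 5, 5.8, 5.2 → best response Y.
Player I against b4: payoffs 5.1, 0.9, 1.5, 4.4 → best response W.
Player I against b5: payoffs 4.5, 5.9, 1.8, 1.7 → best response X.
Player II against W: payoffs 5.2, 5.3, 4.7, 0.1, 0.2 → best response b2.
Player II against X: payoffs 1.8, 0.2, 2.8, 2.5, 5.3 → best response b5.
Player II against Y: payoffs 2.5, 3.3, 4.9, 3.7, 3 → best response b3.
Player II against Z: payoffs 0.9, 1.7, 3, 5.1, 0.2 → best response b4.
Mutual best responses: (X, b5); (Y, b3).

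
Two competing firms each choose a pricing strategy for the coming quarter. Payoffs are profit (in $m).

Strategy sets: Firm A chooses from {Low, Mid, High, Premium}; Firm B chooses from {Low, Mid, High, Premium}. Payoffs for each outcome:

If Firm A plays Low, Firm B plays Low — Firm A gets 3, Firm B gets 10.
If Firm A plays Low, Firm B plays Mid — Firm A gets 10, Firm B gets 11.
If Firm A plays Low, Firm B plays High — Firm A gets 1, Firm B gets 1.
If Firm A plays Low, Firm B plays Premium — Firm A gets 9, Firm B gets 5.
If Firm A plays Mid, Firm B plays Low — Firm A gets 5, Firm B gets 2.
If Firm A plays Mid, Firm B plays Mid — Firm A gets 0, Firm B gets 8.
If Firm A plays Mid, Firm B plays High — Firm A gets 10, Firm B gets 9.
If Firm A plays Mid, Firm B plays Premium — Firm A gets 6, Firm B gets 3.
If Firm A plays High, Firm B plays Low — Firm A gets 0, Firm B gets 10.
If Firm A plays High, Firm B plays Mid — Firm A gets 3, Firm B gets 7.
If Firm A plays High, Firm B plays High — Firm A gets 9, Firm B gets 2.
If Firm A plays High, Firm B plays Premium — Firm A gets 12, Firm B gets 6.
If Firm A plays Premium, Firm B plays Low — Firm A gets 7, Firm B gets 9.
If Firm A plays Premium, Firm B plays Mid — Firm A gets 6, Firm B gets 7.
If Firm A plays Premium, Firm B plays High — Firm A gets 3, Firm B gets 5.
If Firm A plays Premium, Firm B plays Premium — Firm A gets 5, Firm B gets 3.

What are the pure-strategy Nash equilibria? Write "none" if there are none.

(Low, Low): Firm A can switch to Mid (3 → 5). Not NE.
(Low, Mid): Firm A gets 10, best alternative 6; Firm B gets 11, best alternative 10. No profitable deviation — NE.
(Low, High): Firm A can switch to Mid (1 → 10). Not NE.
(Low, Premium): Firm A can switch to High (9 → 12). Not NE.
(Mid, Low): Firm A can switch to Premium (5 → 7). Not NE.
(Mid, Mid): Firm A can switch to Low (0 → 10). Not NE.
(Mid, High): Firm A gets 10, best alternative 9; Firm B gets 9, best alternative 8. No profitable deviation — NE.
(Mid, Premium): Firm A can switch to Low (6 → 9). Not NE.
(High, Low): Firm A can switch to Low (0 → 3). Not NE.
(High, Mid): Firm A can switch to Low (3 → 10). Not NE.
(Premium, Low): Firm A gets 7, best alternative 5; Firm B gets 9, best alternative 7. No profitable deviation — NE.
(The remaining 5 profiles each have a profitable deviation by the same check.)

Pure-strategy Nash equilibria: (Low, Mid), (Mid, High), (Premium, Low)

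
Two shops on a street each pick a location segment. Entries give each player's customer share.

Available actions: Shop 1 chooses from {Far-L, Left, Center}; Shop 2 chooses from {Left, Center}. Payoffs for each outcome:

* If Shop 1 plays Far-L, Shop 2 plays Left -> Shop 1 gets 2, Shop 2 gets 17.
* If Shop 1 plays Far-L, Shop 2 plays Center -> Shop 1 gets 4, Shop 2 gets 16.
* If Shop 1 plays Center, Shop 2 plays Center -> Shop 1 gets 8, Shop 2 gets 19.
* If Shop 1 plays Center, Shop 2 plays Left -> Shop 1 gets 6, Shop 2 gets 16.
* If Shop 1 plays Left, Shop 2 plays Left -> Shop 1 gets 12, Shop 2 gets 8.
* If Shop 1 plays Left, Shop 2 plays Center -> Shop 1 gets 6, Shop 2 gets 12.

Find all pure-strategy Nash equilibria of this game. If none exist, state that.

(Center, Center)

Shop 1 against Left: payoffs 2, 12, 6 → best response Left.
Shop 1 against Center: payoffs 4, 6, 8 → best response Center.
Shop 2 against Far-L: payoffs 17, 16 → best response Left.
Shop 2 against Left: payoffs 8, 12 → best response Center.
Shop 2 against Center: payoffs 16, 19 → best response Center.
Mutual best responses: (Center, Center).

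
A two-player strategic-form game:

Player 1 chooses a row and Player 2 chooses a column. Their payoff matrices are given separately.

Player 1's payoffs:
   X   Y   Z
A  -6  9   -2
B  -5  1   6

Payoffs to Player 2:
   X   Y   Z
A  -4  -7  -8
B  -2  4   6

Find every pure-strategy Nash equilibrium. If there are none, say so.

Pure NE: (B, Z)

Player 1 against X: payoffs -6, -5 → best response B.
Player 1 against Y: payoffs 9, 1 → best response A.
Player 1 against Z: payoffs -2, 6 → best response B.
Player 2 against A: payoffs -4, -7, -8 → best response X.
Player 2 against B: payoffs -2, 4, 6 → best response Z.
Mutual best responses: (B, Z).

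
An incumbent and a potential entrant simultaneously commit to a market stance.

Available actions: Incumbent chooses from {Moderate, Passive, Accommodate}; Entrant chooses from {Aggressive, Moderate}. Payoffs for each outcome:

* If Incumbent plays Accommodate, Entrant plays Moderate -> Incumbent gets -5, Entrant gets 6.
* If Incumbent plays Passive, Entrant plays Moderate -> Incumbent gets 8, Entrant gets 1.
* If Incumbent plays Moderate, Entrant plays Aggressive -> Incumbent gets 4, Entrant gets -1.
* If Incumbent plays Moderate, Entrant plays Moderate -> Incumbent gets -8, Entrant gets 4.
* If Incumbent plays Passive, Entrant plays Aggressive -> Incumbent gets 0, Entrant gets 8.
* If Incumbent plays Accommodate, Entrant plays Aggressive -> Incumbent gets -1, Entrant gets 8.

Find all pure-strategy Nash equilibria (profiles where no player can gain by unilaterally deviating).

Check each profile: it is a Nash equilibrium iff no player can strictly gain by switching unilaterally.
(Moderate, Aggressive): Entrant can switch to Moderate (-1 → 4). Not NE.
(Moderate, Moderate): Incumbent can switch to Passive (-8 → 8). Not NE.
(Passive, Aggressive): Incumbent can switch to Moderate (0 → 4). Not NE.
(Passive, Moderate): Entrant can switch to Aggressive (1 → 8). Not NE.
(Accommodate, Aggressive): Incumbent can switch to Moderate (-1 → 4). Not NE.
(Accommodate, Moderate): Incumbent can switch to Passive (-5 → 8). Not NE.

There is no pure-strategy Nash equilibrium.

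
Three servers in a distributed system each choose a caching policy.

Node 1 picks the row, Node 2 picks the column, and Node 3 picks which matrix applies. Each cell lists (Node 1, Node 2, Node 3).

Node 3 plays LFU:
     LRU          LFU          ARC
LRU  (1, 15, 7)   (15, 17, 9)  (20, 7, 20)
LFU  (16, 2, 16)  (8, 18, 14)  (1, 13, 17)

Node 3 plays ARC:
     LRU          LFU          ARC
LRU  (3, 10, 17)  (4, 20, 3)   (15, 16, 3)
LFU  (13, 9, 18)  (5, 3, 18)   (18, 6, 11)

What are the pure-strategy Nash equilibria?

Pure-strategy Nash equilibria: (LRU, LFU, LFU), (LFU, LRU, ARC)

Check each profile: it is a Nash equilibrium iff no player can strictly gain by switching unilaterally.
(LRU, LRU, LFU): Node 1 can switch to LFU (1 → 16). Not NE.
(LRU, LRU, ARC): Node 1 can switch to LFU (3 → 13). Not NE.
(LRU, LFU, LFU): Node 1 gets 15, best alternative 8; Node 2 gets 17, best alternative 15; Node 3 gets 9, best alternative 3. No profitable deviation — NE.
(LRU, LFU, ARC): Node 1 can switch to LFU (4 → 5). Not NE.
(LRU, ARC, LFU): Node 2 can switch to LRU (7 → 15). Not NE.
(LRU, ARC, ARC): Node 1 can switch to LFU (15 → 18). Not NE.
(LFU, LRU, LFU): Node 2 can switch to LFU (2 → 18). Not NE.
(LFU, LRU, ARC): Node 1 gets 13, best alternative 3; Node 2 gets 9, best alternative 6; Node 3 gets 18, best alternative 16. No profitable deviation — NE.
(LFU, LFU, LFU): Node 1 can switch to LRU (8 → 15). Not NE.
(LFU, LFU, ARC): Node 2 can switch to LRU (3 → 9). Not NE.
(The remaining 2 profiles each have a profitable deviation by the same check.)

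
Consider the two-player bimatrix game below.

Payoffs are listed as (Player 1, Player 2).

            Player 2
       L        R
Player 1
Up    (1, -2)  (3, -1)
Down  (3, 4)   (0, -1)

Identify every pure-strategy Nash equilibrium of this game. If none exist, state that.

Pure-strategy Nash equilibria: (Up, R), (Down, L)

For each strategy profile, look for a profitable unilateral deviation.
(Up, L): Player 1 can switch to Down (1 → 3). Not NE.
(Up, R): Player 1 gets 3, best alternative 0; Player 2 gets -1, best alternative -2. No profitable deviation — NE.
(Down, L): Player 1 gets 3, best alternative 1; Player 2 gets 4, best alternative -1. No profitable deviation — NE.
(Down, R): Player 1 can switch to Up (0 → 3). Not NE.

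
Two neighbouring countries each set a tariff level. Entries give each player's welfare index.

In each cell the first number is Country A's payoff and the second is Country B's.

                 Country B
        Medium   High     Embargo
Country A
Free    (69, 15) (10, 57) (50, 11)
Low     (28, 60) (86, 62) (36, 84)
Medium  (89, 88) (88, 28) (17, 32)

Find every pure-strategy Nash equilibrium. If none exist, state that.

(Medium, Medium)

Check each profile: it is a Nash equilibrium iff no player can strictly gain by switching unilaterally.
(Free, Medium): Country A can switch to Medium (69 → 89). Not NE.
(Free, High): Country A can switch to Low (10 → 86). Not NE.
(Free, Embargo): Country B can switch to Medium (11 → 15). Not NE.
(Low, Medium): Country A can switch to Free (28 → 69). Not NE.
(Low, High): Country A can switch to Medium (86 → 88). Not NE.
(Low, Embargo): Country A can switch to Free (36 → 50). Not NE.
(Medium, Medium): Country A gets 89, best alternative 69; Country B gets 88, best alternative 32. No profitable deviation — NE.
(Medium, High): Country B can switch to Medium (28 → 88). Not NE.
(Medium, Embargo): Country A can switch to Free (17 → 50). Not NE.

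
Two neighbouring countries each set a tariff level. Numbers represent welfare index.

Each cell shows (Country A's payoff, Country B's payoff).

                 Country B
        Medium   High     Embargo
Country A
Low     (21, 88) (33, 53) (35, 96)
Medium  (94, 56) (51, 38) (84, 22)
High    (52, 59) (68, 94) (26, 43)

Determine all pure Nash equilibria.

(Low, Medium): Country A can switch to Medium (21 → 94). Not NE.
(Low, High): Country A can switch to Medium (33 → 51). Not NE.
(Low, Embargo): Country A can switch to Medium (35 → 84). Not NE.
(Medium, Medium): Country A gets 94, best alternative 52; Country B gets 56, best alternative 38. No profitable deviation — NE.
(Medium, High): Country A can switch to High (51 → 68). Not NE.
(Medium, Embargo): Country B can switch to Medium (22 → 56). Not NE.
(High, Medium): Country A can switch to Medium (52 → 94). Not NE.
(High, High): Country A gets 68, best alternative 51; Country B gets 94, best alternative 59. No profitable deviation — NE.
(The remaining 1 profile has a profitable deviation by the same check.)

The pure Nash equilibria are (Medium, Medium) and (High, High).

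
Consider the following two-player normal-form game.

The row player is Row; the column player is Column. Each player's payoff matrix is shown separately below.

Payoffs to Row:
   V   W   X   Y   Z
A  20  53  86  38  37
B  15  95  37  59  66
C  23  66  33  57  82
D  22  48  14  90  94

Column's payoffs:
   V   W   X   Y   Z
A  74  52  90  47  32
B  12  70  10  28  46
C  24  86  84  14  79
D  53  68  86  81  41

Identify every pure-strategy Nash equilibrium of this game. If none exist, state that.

The pure Nash equilibria are (A, X); (B, W).

Row against V: payoffs 20, 15, 23, 22 → best response C.
Row against W: payoffs 53, 95, 66, 48 → best response B.
Row against X: payoffs 86, 37, 33, 14 → best response A.
Row against Y: payoffs 38, 59, 57, 90 → best response D.
Row against Z: payoffs 37, 66, 82, 94 → best response D.
Column against A: payoffs 74, 52, 90, 47, 32 → best response X.
Column against B: payoffs 12, 70, 10, 28, 46 → best response W.
Column against C: payoffs 24, 86, 84, 14, 79 → best response W.
Column against D: payoffs 53, 68, 86, 81, 41 → best response X.
Mutual best responses: (A, X); (B, W).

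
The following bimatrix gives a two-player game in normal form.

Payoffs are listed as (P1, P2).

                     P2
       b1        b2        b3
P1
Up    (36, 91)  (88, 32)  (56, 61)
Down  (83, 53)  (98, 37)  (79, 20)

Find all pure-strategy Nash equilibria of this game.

Check each profile: it is a Nash equilibrium iff no player can strictly gain by switching unilaterally.
(Up, b1): P1 can switch to Down (36 → 83). Not NE.
(Up, b2): P1 can switch to Down (88 → 98). Not NE.
(Up, b3): P1 can switch to Down (56 → 79). Not NE.
(Down, b1): P1 gets 83, best alternative 36; P2 gets 53, best alternative 37. No profitable deviation — NE.
(Down, b2): P2 can switch to b1 (37 → 53). Not NE.
(Down, b3): P2 can switch to b1 (20 → 53). Not NE.

The unique pure-strategy Nash equilibrium is (Down, b1).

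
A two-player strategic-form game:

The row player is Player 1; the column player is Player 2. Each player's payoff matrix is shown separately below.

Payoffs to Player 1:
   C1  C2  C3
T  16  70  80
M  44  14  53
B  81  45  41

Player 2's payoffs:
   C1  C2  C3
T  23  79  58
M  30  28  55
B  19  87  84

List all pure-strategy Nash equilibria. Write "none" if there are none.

(T, C1): Player 1 can switch to M (16 → 44). Not NE.
(T, C2): Player 1 gets 70, best alternative 45; Player 2 gets 79, best alternative 58. No profitable deviation — NE.
(T, C3): Player 2 can switch to C2 (58 → 79). Not NE.
(M, C1): Player 1 can switch to B (44 → 81). Not NE.
(M, C2): Player 1 can switch to T (14 → 70). Not NE.
(M, C3): Player 1 can switch to T (53 → 80). Not NE.
(B, C1): Player 2 can switch to C2 (19 → 87). Not NE.
(B, C2): Player 1 can switch to T (45 → 70). Not NE.
(B, C3): Player 1 can switch to T (41 → 80). Not NE.

The unique pure-strategy Nash equilibrium is (T, C2).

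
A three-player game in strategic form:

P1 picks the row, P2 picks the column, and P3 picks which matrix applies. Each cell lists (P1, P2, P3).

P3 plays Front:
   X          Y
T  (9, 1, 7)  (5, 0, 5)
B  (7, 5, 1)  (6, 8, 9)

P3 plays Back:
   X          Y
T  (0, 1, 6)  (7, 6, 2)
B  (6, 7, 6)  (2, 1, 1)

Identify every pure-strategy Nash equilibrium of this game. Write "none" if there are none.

P1 against (X, Front): payoffs 9, 7 → best response T.
P1 against (X, Back): payoffs 0, 6 → best response B.
P1 against (Y, Front): payoffs 5, 6 → best response B.
P1 against (Y, Back): payoffs 7, 2 → best response T.
P2 against (T, Front): payoffs 1, 0 → best response X.
P2 against (T, Back): payoffs 1, 6 → best response Y.
P2 against (B, Front): payoffs 5, 8 → best response Y.
P2 against (B, Back): payoffs 7, 1 → best response X.
P3 against (T, X): payoffs 7, 6 → best response Front.
P3 against (T, Y): payoffs 5, 2 → best response Front.
P3 against (B, X): payoffs 1, 6 → best response Back.
P3 against (B, Y): payoffs 9, 1 → best response Front.
Mutual best responses: (T, X, Front); (B, X, Back); (B, Y, Front).

Pure-strategy Nash equilibria: (T, X, Front); (B, X, Back); (B, Y, Front)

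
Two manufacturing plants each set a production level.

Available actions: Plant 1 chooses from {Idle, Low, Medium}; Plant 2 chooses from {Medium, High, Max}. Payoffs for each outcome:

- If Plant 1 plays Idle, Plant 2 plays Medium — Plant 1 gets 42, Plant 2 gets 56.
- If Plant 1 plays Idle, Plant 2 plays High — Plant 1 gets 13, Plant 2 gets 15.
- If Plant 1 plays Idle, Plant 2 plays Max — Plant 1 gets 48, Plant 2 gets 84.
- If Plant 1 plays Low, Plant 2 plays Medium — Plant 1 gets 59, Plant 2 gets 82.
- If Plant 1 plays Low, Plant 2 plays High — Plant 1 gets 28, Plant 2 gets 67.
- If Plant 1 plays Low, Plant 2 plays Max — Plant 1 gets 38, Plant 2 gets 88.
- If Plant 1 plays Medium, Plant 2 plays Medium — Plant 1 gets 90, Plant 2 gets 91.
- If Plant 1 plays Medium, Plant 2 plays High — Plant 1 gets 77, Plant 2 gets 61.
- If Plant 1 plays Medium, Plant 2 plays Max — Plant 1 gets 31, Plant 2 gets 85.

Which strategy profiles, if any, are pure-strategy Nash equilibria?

For each player, find the best response to each opponent profile; mutual best responses are the pure NE.
Plant 1 against Medium: payoffs 42, 59, 90 → best response Medium.
Plant 1 against High: payoffs 13, 28, 77 → best response Medium.
Plant 1 against Max: payoffs 48, 38, 31 → best response Idle.
Plant 2 against Idle: payoffs 56, 15, 84 → best response Max.
Plant 2 against Low: payoffs 82, 67, 88 → best response Max.
Plant 2 against Medium: payoffs 91, 61, 85 → best response Medium.
Mutual best responses: (Idle, Max); (Medium, Medium).

Pure-strategy Nash equilibria: (Idle, Max) and (Medium, Medium)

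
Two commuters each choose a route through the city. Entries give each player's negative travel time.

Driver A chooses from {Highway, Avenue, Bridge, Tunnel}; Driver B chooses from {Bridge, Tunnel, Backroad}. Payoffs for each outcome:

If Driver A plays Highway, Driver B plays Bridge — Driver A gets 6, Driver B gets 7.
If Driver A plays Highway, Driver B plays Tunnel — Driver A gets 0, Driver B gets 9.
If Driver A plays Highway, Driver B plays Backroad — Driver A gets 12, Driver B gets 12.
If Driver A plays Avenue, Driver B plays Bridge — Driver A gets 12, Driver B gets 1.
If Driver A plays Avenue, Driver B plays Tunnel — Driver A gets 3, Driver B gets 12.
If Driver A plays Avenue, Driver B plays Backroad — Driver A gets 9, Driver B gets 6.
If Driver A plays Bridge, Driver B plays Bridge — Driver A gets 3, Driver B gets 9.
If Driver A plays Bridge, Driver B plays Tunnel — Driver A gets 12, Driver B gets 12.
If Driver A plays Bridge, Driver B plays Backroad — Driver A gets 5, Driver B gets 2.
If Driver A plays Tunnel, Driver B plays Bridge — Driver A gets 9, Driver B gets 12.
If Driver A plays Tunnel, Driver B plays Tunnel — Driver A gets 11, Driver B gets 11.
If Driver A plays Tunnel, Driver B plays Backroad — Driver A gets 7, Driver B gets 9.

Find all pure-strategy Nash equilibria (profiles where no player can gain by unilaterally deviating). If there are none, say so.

(Highway, Backroad); (Bridge, Tunnel)

For each player, find the best response to each opponent profile; mutual best responses are the pure NE.
Driver A against Bridge: payoffs 6, 12, 3, 9 → best response Avenue.
Driver A against Tunnel: payoffs 0, 3, 12, 11 → best response Bridge.
Driver A against Backroad: payoffs 12, 9, 5, 7 → best response Highway.
Driver B against Highway: payoffs 7, 9, 12 → best response Backroad.
Driver B against Avenue: payoffs 1, 12, 6 → best response Tunnel.
Driver B against Bridge: payoffs 9, 12, 2 → best response Tunnel.
Driver B against Tunnel: payoffs 12, 11, 9 → best response Bridge.
Mutual best responses: (Highway, Backroad); (Bridge, Tunnel).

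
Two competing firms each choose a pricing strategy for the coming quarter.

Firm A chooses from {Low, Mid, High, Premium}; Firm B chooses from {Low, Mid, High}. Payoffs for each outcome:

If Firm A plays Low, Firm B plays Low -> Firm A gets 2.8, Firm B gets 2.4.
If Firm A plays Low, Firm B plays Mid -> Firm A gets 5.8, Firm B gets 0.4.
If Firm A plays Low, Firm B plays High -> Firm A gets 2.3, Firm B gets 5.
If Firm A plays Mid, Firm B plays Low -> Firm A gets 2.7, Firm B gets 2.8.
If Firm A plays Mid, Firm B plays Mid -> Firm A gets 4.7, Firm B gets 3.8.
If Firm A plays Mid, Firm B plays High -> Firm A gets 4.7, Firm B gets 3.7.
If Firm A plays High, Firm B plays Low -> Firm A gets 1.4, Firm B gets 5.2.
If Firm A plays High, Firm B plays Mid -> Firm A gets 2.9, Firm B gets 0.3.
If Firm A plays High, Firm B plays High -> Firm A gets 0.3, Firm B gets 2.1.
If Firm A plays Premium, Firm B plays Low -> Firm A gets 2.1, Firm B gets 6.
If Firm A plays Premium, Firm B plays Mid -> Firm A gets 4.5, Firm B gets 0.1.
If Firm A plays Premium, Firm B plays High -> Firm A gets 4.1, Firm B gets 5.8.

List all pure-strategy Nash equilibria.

This game has no pure Nash equilibrium.

Firm A against Low: payoffs 2.8, 2.7, 1.4, 2.1 → best response Low.
Firm A against Mid: payoffs 5.8, 4.7, 2.9, 4.5 → best response Low.
Firm A against High: payoffs 2.3, 4.7, 0.3, 4.1 → best response Mid.
Firm B against Low: payoffs 2.4, 0.4, 5 → best response High.
Firm B against Mid: payoffs 2.8, 3.8, 3.7 → best response Mid.
Firm B against High: payoffs 5.2, 0.3, 2.1 → best response Low.
Firm B against Premium: payoffs 6, 0.1, 5.8 → best response Low.
No profile is a mutual best response for all players.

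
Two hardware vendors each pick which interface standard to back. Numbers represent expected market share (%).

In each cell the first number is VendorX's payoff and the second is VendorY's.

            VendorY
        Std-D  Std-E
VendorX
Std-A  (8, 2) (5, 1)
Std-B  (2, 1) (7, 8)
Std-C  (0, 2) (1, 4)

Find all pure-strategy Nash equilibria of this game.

VendorX against Std-D: payoffs 8, 2, 0 → best response Std-A.
VendorX against Std-E: payoffs 5, 7, 1 → best response Std-B.
VendorY against Std-A: payoffs 2, 1 → best response Std-D.
VendorY against Std-B: payoffs 1, 8 → best response Std-E.
VendorY against Std-C: payoffs 2, 4 → best response Std-E.
Mutual best responses: (Std-A, Std-D); (Std-B, Std-E).

Pure-strategy Nash equilibria: (Std-A, Std-D); (Std-B, Std-E)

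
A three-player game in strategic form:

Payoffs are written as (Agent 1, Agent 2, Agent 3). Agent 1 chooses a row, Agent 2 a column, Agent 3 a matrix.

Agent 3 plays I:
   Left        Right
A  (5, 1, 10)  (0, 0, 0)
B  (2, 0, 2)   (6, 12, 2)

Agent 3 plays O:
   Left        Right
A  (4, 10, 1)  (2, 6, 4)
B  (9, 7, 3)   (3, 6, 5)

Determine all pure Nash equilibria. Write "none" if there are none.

Agent 1 against (Left, I): payoffs 5, 2 → best response A.
Agent 1 against (Left, O): payoffs 4, 9 → best response B.
Agent 1 against (Right, I): payoffs 0, 6 → best response B.
Agent 1 against (Right, O): payoffs 2, 3 → best response B.
Agent 2 against (A, I): payoffs 1, 0 → best response Left.
Agent 2 against (A, O): payoffs 10, 6 → best response Left.
Agent 2 against (B, I): payoffs 0, 12 → best response Right.
Agent 2 against (B, O): payoffs 7, 6 → best response Left.
Agent 3 against (A, Left): payoffs 10, 1 → best response I.
Agent 3 against (A, Right): payoffs 0, 4 → best response O.
Agent 3 against (B, Left): payoffs 2, 3 → best response O.
Agent 3 against (B, Right): payoffs 2, 5 → best response O.
Mutual best responses: (A, Left, I); (B, Left, O).

(A, Left, I) and (B, Left, O)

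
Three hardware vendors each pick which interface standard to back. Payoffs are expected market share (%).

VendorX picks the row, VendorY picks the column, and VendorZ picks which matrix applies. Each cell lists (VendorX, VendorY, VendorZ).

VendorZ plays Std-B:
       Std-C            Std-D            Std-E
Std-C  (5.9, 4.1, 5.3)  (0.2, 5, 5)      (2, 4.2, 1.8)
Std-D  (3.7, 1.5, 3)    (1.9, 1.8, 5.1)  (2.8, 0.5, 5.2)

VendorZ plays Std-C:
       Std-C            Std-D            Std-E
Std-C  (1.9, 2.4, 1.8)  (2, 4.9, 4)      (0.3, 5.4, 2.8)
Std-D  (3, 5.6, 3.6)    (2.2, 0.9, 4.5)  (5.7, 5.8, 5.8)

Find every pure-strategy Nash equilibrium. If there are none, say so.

VendorX against (Std-C, Std-B): payoffs 5.9, 3.7 → best response Std-C.
VendorX against (Std-C, Std-C): payoffs 1.9, 3 → best response Std-D.
VendorX against (Std-D, Std-B): payoffs 0.2, 1.9 → best response Std-D.
VendorX against (Std-D, Std-C): payoffs 2, 2.2 → best response Std-D.
VendorX against (Std-E, Std-B): payoffs 2, 2.8 → best response Std-D.
VendorX against (Std-E, Std-C): payoffs 0.3, 5.7 → best response Std-D.
VendorY against (Std-C, Std-B): payoffs 4.1, 5, 4.2 → best response Std-D.
VendorY against (Std-C, Std-C): payoffs 2.4, 4.9, 5.4 → best response Std-E.
VendorY against (Std-D, Std-B): payoffs 1.5, 1.8, 0.5 → best response Std-D.
VendorY against (Std-D, Std-C): payoffs 5.6, 0.9, 5.8 → best response Std-E.
VendorZ against (Std-C, Std-C): payoffs 5.3, 1.8 → best response Std-B.
VendorZ against (Std-C, Std-D): payoffs 5, 4 → best response Std-B.
VendorZ against (Std-C, Std-E): payoffs 1.8, 2.8 → best response Std-C.
VendorZ against (Std-D, Std-C): payoffs 3, 3.6 → best response Std-C.
VendorZ against (Std-D, Std-D): payoffs 5.1, 4.5 → best response Std-B.
VendorZ against (Std-D, Std-E): payoffs 5.2, 5.8 → best response Std-C.
Mutual best responses: (Std-D, Std-D, Std-B); (Std-D, Std-E, Std-C).

The pure Nash equilibria are (Std-D, Std-D, Std-B), (Std-D, Std-E, Std-C).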